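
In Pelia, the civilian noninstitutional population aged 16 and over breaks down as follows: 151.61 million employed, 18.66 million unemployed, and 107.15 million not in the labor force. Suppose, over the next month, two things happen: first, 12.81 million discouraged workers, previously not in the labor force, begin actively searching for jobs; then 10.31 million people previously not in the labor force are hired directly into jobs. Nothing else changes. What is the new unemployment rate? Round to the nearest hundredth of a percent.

New unemployment rate ≈ 16.27%.

Initially, labor force = 151.61 + 18.66 = 170.27 million, so u = 18.66/170.27 = 10.96%.
After the first change, unemployed and labor force both rise by 12.81 → E = 151.61, U = 31.47, labor force = 183.08 million.
After the second change, employed and labor force both rise by 10.31; unemployed unchanged → E = 161.92, U = 31.47, labor force = 193.39 million.
New unemployment rate = 31.47 / 193.39 = 16.27%.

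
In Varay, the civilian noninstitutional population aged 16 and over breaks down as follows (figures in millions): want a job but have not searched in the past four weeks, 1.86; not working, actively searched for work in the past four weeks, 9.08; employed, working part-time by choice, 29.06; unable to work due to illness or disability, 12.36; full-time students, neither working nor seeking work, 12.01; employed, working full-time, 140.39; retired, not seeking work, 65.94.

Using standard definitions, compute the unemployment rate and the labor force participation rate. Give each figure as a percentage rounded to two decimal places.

Employed = 29.06 + 140.39 = 169.45 million.
Unemployed = 9.08 million.
Labor force = 169.45 + 9.08 = 178.53 million.
Not in labor force = 1.86 + 12.36 + 12.01 + 65.94 = 92.17 million (those not working and not actively searching are outside the labor force — including those who want a job but have given up searching).
Civilian working-age population = 178.53 + 92.17 = 270.70 million.
Unemployment rate = 9.08 / 178.53 = 5.09%.
Labor force participation rate = 178.53 / 270.70 = 65.95%.

Unemployment rate ≈ 5.09%; labor force participation rate ≈ 65.95%.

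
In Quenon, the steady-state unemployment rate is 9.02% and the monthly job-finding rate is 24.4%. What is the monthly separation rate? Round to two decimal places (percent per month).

Separation rate ≈ 2.42% per month.

From u* = s/(s+f): s = u·f/(1−u).
s = 0.0902 × 24.4 / (1 − 0.0902) = 2.2009 / 0.9098 ≈ 2.42% per month.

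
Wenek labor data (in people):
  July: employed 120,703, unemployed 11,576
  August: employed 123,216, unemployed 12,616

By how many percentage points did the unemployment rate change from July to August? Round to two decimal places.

July: labor force = 120,703 + 11,576 = 132,279; u = 11,576/132,279 = 8.75%.
August: labor force = 123,216 + 12,616 = 135,832; u = 12,616/135,832 = 9.29%.
Change = 9.29% − 8.75% = +0.54 pp.

The unemployment rate changed by +0.54 percentage points.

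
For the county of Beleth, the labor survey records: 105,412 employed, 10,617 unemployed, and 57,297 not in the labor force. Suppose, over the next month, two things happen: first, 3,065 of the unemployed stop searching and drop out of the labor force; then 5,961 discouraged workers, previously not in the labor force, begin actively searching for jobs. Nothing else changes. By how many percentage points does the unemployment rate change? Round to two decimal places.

The unemployment rate changes by +2.21 percentage points.

Initially, labor force = 105,412 + 10,617 = 116,029, so u = 10,617/116,029 = 9.15%.
After the first change, unemployed and labor force both fall by 3,065 → E = 105,412, U = 7,552, labor force = 112,964.
After the second change, unemployed and labor force both rise by 5,961 → E = 105,412, U = 13,513, labor force = 118,925.
New unemployment rate = 13,513 / 118,925 = 11.36%.
Change = 11.36% − 9.15% = +2.21 percentage points.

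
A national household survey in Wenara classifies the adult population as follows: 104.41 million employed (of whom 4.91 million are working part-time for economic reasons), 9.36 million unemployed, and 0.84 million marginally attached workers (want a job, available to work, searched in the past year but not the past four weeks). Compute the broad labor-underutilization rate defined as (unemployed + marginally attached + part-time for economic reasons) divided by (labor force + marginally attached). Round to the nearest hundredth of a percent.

Broad underutilization rate ≈ 13.18%.

Labor force = 104.41 + 9.36 = 113.77 million.
Numerator = 9.36 + 0.84 + 4.91 = 15.11 million.
Denominator = 113.77 + 0.84 = 114.61 million.
Broad rate = 15.11 / 114.61 = 13.18%.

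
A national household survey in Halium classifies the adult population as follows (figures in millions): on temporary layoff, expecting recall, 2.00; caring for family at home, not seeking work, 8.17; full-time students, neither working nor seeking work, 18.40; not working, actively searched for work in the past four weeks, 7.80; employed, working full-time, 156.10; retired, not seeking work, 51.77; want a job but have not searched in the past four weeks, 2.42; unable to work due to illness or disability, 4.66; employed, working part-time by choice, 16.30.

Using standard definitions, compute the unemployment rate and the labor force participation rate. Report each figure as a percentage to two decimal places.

Employed = 156.10 + 16.30 = 172.40 million.
Unemployed = 2.00 + 7.80 = 9.80 million (jobless and actively searching, or on temporary layoff).
Labor force = 172.40 + 9.80 = 182.20 million.
Not in labor force = 8.17 + 18.40 + 51.77 + 2.42 + 4.66 = 85.42 million (those not working and not actively searching are outside the labor force — including those who want a job but have given up searching).
Civilian working-age population = 182.20 + 85.42 = 267.62 million.
Unemployment rate = 9.80 / 182.20 = 5.38%.
Labor force participation rate = 182.20 / 267.62 = 68.08%.

Unemployment rate ≈ 5.38%; labor force participation rate ≈ 68.08%.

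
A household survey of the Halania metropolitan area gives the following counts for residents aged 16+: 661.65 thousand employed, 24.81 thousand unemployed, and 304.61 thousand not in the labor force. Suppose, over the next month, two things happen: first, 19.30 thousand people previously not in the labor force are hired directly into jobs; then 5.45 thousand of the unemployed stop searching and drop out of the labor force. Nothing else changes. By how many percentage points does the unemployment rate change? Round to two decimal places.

The unemployment rate changes by −0.85 percentage points.

Initially, labor force = 661.65 + 24.81 = 686.46 thousand, so u = 24.81/686.46 = 3.61%.
After the first change, employed and labor force both rise by 19.30; unemployed unchanged → E = 680.95, U = 24.81, labor force = 705.76 thousand.
After the second change, unemployed and labor force both fall by 5.45 → E = 680.95, U = 19.36, labor force = 700.31 thousand.
New unemployment rate = 19.36 / 700.31 = 2.76%.
Change = 2.76% − 3.61% = −0.85 percentage points.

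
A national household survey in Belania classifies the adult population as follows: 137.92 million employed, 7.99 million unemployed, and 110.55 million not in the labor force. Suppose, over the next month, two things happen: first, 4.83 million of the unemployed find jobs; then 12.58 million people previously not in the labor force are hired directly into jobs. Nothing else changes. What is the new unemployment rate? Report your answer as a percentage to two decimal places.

New unemployment rate ≈ 1.99%.

Initially, labor force = 137.92 + 7.99 = 145.91 million, so u = 7.99/145.91 = 5.48%.
After the first change, unemployed falls and employed rises by 4.83; labor force unchanged → E = 142.75, U = 3.16, labor force = 145.91 million.
After the second change, employed and labor force both rise by 12.58; unemployed unchanged → E = 155.33, U = 3.16, labor force = 158.49 million.
New unemployment rate = 3.16 / 158.49 = 1.99%.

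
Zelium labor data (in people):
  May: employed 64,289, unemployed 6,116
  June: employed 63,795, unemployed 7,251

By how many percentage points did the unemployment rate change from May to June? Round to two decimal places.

The unemployment rate changed by +1.52 percentage points.

May: labor force = 64,289 + 6,116 = 70,405; u = 6,116/70,405 = 8.69%.
June: labor force = 63,795 + 7,251 = 71,046; u = 7,251/71,046 = 10.21%.
Change = 10.21% − 8.69% = +1.52 pp.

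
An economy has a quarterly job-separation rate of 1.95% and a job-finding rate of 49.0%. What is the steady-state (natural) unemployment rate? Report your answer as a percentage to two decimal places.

At steady state the flows balance: s·E = f·U, so U/(E+U) = s/(s+f).
u* = 1.95 / (1.95 + 49.0) = 1.95 / 50.95 = 3.83%.

Steady-state unemployment rate ≈ 3.83%.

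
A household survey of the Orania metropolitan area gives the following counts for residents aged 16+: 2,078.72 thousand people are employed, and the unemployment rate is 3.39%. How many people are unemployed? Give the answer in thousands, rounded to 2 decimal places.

About 72.94 thousand are unemployed.

Let U be the number unemployed. The labor force is E + U, and U/(E+U) = 0.0339.
So U = 0.0339 × 2,078.72 / (1 − 0.0339) = 70.4686 / 0.9661 ≈ 72.94 thousand.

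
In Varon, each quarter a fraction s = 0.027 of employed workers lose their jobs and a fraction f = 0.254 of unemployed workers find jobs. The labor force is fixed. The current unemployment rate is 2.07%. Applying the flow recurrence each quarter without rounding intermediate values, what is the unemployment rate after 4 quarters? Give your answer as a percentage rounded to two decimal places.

With a fixed labor force, u_{t+1} = u_t + s·(1−u_t) − f·u_t = u_t·(1−s−f) + s.
Here 1−s−f = 0.719 and s = 0.027.
u_1 = 0.020700 × 0.719 + 0.027 = 0.041883.
u_2 = 0.041883 × 0.719 + 0.027 = 0.057114.
u_3 = 0.057114 × 0.719 + 0.027 = 0.068065.
u_4 = 0.068065 × 0.719 + 0.027 = 0.075939.

Unemployment rate after four quarters ≈ 7.59%.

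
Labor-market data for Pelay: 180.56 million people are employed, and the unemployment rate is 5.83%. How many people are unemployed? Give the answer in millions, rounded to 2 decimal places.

About 11.18 million are unemployed.

Let U be the number unemployed. The labor force is E + U, and U/(E+U) = 0.0583.
So U = 0.0583 × 180.56 / (1 − 0.0583) = 10.5266 / 0.9417 ≈ 11.18 million.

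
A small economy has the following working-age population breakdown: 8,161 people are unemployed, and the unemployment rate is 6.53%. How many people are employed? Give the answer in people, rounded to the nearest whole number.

Labor force = U / u = 8,161 / 0.0653 ≈ 124,977.
Employed = labor force − unemployed = 124,977 − 8,161 = 116,816.

About 116,816 are employed.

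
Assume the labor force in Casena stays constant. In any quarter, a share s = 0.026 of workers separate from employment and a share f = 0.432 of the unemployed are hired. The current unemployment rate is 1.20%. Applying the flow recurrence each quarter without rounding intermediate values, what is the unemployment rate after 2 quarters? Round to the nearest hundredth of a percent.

Unemployment rate after two quarters ≈ 4.36%.

With a fixed labor force, u_{t+1} = u_t + s·(1−u_t) − f·u_t = u_t·(1−s−f) + s.
Here 1−s−f = 0.542 and s = 0.026.
u_1 = 0.012000 × 0.542 + 0.026 = 0.032504.
u_2 = 0.032504 × 0.542 + 0.026 = 0.043617.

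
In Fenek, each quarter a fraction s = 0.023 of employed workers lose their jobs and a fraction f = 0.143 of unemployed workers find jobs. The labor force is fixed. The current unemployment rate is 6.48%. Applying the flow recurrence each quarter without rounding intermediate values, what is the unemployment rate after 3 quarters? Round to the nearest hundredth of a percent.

With a fixed labor force, u_{t+1} = u_t + s·(1−u_t) − f·u_t = u_t·(1−s−f) + s.
Here 1−s−f = 0.834 and s = 0.023.
u_1 = 0.064800 × 0.834 + 0.023 = 0.077043.
u_2 = 0.077043 × 0.834 + 0.023 = 0.087254.
u_3 = 0.087254 × 0.834 + 0.023 = 0.095770.

Unemployment rate after three quarters ≈ 9.58%.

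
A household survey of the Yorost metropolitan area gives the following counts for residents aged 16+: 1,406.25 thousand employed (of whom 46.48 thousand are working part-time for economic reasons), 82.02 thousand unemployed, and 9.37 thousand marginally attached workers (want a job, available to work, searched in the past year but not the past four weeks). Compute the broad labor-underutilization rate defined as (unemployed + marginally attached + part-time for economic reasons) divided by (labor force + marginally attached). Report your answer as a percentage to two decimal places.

Labor force = 1,406.25 + 82.02 = 1,488.27 thousand.
Numerator = 82.02 + 9.37 + 46.48 = 137.87 thousand.
Denominator = 1,488.27 + 9.37 = 1,497.64 thousand.
Broad rate = 137.87 / 1,497.64 = 9.21%.

Broad underutilization rate ≈ 9.21%.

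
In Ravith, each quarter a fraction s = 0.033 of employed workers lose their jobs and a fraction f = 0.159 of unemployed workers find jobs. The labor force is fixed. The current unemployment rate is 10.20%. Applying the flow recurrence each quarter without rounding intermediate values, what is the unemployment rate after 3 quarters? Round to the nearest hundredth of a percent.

With a fixed labor force, u_{t+1} = u_t + s·(1−u_t) − f·u_t = u_t·(1−s−f) + s.
Here 1−s−f = 0.808 and s = 0.033.
u_1 = 0.102000 × 0.808 + 0.033 = 0.115416.
u_2 = 0.115416 × 0.808 + 0.033 = 0.126256.
u_3 = 0.126256 × 0.808 + 0.033 = 0.135015.

Unemployment rate after three quarters ≈ 13.50%.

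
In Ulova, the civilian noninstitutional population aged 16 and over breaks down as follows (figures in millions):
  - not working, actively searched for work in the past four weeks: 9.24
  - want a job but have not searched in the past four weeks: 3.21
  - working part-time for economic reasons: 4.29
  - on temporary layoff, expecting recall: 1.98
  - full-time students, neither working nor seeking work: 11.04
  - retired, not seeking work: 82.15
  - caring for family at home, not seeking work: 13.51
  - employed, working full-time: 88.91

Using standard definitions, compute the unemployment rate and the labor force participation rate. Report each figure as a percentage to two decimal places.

Employed = 4.29 + 88.91 = 93.20 million (anyone who worked, including part-time for economic reasons, counts as employed).
Unemployed = 9.24 + 1.98 = 11.22 million (jobless and actively searching, or on temporary layoff).
Labor force = 93.20 + 11.22 = 104.42 million.
Not in labor force = 3.21 + 11.04 + 82.15 + 13.51 = 109.91 million (those not working and not actively searching are outside the labor force — including those who want a job but have given up searching).
Civilian working-age population = 104.42 + 109.91 = 214.33 million.
Unemployment rate = 11.22 / 104.42 = 10.75%.
Labor force participation rate = 104.42 / 214.33 = 48.72%.

Unemployment rate ≈ 10.75%; labor force participation rate ≈ 48.72%.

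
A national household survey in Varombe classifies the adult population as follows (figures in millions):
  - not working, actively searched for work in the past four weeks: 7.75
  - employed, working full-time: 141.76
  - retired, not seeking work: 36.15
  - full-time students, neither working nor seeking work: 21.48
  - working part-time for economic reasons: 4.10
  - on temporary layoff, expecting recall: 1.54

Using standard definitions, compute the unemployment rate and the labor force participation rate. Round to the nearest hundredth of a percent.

Unemployment rate ≈ 5.99%; labor force participation rate ≈ 72.92%.

Employed = 141.76 + 4.10 = 145.86 million (anyone who worked, including part-time for economic reasons, counts as employed).
Unemployed = 7.75 + 1.54 = 9.29 million (jobless and actively searching, or on temporary layoff).
Labor force = 145.86 + 9.29 = 155.15 million.
Not in labor force = 36.15 + 21.48 = 57.63 million (those not working and not actively searching are outside the labor force).
Civilian working-age population = 155.15 + 57.63 = 212.78 million.
Unemployment rate = 9.29 / 155.15 = 5.99%.
Labor force participation rate = 155.15 / 212.78 = 72.92%.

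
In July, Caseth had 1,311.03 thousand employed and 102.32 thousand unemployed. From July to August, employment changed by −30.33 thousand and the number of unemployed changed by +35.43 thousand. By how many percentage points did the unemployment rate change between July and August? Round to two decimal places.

July: labor force = 1,311.03 + 102.32 = 1,413.35; u = 102.32/1,413.35 = 7.24%.
August: labor force = 1,280.70 + 137.75 = 1,418.45; u = 137.75/1,418.45 = 9.71%.
Change = 9.71% − 7.24% = +2.47 pp.

The unemployment rate changed by +2.47 percentage points.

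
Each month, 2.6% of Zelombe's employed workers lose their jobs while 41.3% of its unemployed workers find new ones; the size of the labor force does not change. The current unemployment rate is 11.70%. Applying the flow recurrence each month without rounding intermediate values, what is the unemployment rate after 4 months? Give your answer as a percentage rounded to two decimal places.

Unemployment rate after four months ≈ 6.49%.

With a fixed labor force, u_{t+1} = u_t + s·(1−u_t) − f·u_t = u_t·(1−s−f) + s.
Here 1−s−f = 0.561 and s = 0.026.
u_1 = 0.117000 × 0.561 + 0.026 = 0.091637.
u_2 = 0.091637 × 0.561 + 0.026 = 0.077408.
u_3 = 0.077408 × 0.561 + 0.026 = 0.069426.
u_4 = 0.069426 × 0.561 + 0.026 = 0.064948.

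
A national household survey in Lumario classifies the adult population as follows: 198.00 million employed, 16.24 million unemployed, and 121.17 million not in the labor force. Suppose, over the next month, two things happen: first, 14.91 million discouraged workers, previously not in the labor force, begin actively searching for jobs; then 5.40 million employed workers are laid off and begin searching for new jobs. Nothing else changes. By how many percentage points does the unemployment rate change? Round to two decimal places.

Initially, labor force = 198.00 + 16.24 = 214.24 million, so u = 16.24/214.24 = 7.58%.
After the first change, unemployed and labor force both rise by 14.91 → E = 198.00, U = 31.15, labor force = 229.15 million.
After the second change, employed falls and unemployed rises by 5.40; labor force unchanged → E = 192.60, U = 36.55, labor force = 229.15 million.
New unemployment rate = 36.55 / 229.15 = 15.95%.
Change = 15.95% − 7.58% = +8.37 percentage points.

The unemployment rate changes by +8.37 percentage points.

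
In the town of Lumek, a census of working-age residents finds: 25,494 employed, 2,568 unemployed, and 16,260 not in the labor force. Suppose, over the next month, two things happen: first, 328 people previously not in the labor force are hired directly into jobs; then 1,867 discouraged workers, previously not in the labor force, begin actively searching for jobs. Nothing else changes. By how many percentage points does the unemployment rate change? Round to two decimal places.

Initially, labor force = 25,494 + 2,568 = 28,062, so u = 2,568/28,062 = 9.15%.
After the first change, employed and labor force both rise by 328; unemployed unchanged → E = 25,822, U = 2,568, labor force = 28,390.
After the second change, unemployed and labor force both rise by 1,867 → E = 25,822, U = 4,435, labor force = 30,257.
New unemployment rate = 4,435 / 30,257 = 14.66%.
Change = 14.66% − 9.15% = +5.51 percentage points.

The unemployment rate changes by +5.51 percentage points.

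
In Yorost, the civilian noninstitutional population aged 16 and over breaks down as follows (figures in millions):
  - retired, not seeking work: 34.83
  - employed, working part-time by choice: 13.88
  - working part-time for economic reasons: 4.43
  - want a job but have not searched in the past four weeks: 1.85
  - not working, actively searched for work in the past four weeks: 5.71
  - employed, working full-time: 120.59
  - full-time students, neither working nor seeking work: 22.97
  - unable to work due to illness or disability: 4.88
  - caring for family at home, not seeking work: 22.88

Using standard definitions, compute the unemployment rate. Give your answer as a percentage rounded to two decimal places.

Employed = 13.88 + 4.43 + 120.59 = 138.90 million (anyone who worked, including part-time for economic reasons, counts as employed).
Unemployed = 5.71 million.
Labor force = 138.90 + 5.71 = 144.61 million.
Unemployment rate = 5.71 / 144.61 = 3.95%.

Unemployment rate ≈ 3.95%.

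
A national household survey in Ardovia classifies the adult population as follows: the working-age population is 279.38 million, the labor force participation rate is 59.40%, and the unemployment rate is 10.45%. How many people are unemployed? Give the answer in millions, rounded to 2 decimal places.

Labor force = 0.5940 × 279.38 = 165.95 million.
Unemployed = 0.1045 × 165.95 ≈ 17.34 million.

About 17.34 million are unemployed.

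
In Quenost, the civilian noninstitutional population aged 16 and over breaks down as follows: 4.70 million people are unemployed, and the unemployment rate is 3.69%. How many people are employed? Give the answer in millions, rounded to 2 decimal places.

About 122.67 million are employed.

Labor force = U / u = 4.70 / 0.0369 ≈ 127.37 million.
Employed = labor force − unemployed = 127.37 − 4.70 = 122.67 million.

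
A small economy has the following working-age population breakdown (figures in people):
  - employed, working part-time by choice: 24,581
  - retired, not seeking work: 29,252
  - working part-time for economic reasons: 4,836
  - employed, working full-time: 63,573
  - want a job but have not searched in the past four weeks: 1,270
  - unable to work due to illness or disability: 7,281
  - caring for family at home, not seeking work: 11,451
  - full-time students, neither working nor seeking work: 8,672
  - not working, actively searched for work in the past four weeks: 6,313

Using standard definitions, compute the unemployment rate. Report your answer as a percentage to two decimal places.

Employed = 24,581 + 4,836 + 63,573 = 92,990 (anyone who worked, including part-time for economic reasons, counts as employed).
Unemployed = 6,313.
Labor force = 92,990 + 6,313 = 99,303.
Unemployment rate = 6,313 / 99,303 = 6.36%.

Unemployment rate ≈ 6.36%.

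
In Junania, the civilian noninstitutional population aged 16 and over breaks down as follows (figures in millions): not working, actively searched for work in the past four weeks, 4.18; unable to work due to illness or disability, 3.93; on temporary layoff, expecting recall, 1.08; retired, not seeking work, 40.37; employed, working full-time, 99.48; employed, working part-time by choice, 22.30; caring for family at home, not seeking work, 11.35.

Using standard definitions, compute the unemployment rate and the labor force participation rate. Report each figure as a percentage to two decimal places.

Employed = 99.48 + 22.30 = 121.78 million.
Unemployed = 4.18 + 1.08 = 5.26 million (jobless and actively searching, or on temporary layoff).
Labor force = 121.78 + 5.26 = 127.04 million.
Not in labor force = 3.93 + 40.37 + 11.35 = 55.65 million (those not working and not actively searching are outside the labor force).
Civilian working-age population = 127.04 + 55.65 = 182.69 million.
Unemployment rate = 5.26 / 127.04 = 4.14%.
Labor force participation rate = 127.04 / 182.69 = 69.54%.

Unemployment rate ≈ 4.14%; labor force participation rate ≈ 69.54%.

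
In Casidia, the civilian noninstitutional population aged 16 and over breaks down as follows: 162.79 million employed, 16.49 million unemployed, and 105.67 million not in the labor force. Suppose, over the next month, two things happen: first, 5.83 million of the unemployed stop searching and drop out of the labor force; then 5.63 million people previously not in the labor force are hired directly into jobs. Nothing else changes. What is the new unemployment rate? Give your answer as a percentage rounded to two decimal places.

New unemployment rate ≈ 5.95%.

Initially, labor force = 162.79 + 16.49 = 179.28 million, so u = 16.49/179.28 = 9.20%.
After the first change, unemployed and labor force both fall by 5.83 → E = 162.79, U = 10.66, labor force = 173.45 million.
After the second change, employed and labor force both rise by 5.63; unemployed unchanged → E = 168.42, U = 10.66, labor force = 179.08 million.
New unemployment rate = 10.66 / 179.08 = 5.95%.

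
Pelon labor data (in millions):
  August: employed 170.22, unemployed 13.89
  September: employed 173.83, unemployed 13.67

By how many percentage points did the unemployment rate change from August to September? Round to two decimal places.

August: labor force = 170.22 + 13.89 = 184.11; u = 13.89/184.11 = 7.54%.
September: labor force = 173.83 + 13.67 = 187.50; u = 13.67/187.50 = 7.29%.
Change = 7.29% − 7.54% = −0.25 pp.

The unemployment rate changed by −0.25 percentage points.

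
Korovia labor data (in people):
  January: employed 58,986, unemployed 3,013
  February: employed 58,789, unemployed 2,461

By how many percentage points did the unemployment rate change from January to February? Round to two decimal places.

January: labor force = 58,986 + 3,013 = 61,999; u = 3,013/61,999 = 4.86%.
February: labor force = 58,789 + 2,461 = 61,250; u = 2,461/61,250 = 4.02%.
Change = 4.02% − 4.86% = −0.84 pp.

The unemployment rate changed by −0.84 percentage points.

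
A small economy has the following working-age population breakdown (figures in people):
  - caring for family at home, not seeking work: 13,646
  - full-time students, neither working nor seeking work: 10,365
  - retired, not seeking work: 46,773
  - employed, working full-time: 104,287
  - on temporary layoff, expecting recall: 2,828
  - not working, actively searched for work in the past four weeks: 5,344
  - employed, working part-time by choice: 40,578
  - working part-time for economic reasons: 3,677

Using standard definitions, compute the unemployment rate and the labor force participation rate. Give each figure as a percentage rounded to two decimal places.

Employed = 104,287 + 40,578 + 3,677 = 148,542 (anyone who worked, including part-time for economic reasons, counts as employed).
Unemployed = 2,828 + 5,344 = 8,172 (jobless and actively searching, or on temporary layoff).
Labor force = 148,542 + 8,172 = 156,714.
Not in labor force = 13,646 + 10,365 + 46,773 = 70,784 (those not working and not actively searching are outside the labor force).
Civilian working-age population = 156,714 + 70,784 = 227,498.
Unemployment rate = 8,172 / 156,714 = 5.21%.
Labor force participation rate = 156,714 / 227,498 = 68.89%.

Unemployment rate ≈ 5.21%; labor force participation rate ≈ 68.89%.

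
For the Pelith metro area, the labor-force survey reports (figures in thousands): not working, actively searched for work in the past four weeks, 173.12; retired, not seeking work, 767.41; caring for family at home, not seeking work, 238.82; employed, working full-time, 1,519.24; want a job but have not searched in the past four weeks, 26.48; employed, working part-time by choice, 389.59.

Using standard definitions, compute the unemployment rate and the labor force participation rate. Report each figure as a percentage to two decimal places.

Unemployment rate ≈ 8.32%; labor force participation rate ≈ 66.84%.

Employed = 1,519.24 + 389.59 = 1,908.83 thousand.
Unemployed = 173.12 thousand.
Labor force = 1,908.83 + 173.12 = 2,081.95 thousand.
Not in labor force = 767.41 + 238.82 + 26.48 = 1,032.71 thousand (those not working and not actively searching are outside the labor force — including those who want a job but have given up searching).
Civilian working-age population = 2,081.95 + 1,032.71 = 3,114.66 thousand.
Unemployment rate = 173.12 / 2,081.95 = 8.32%.
Labor force participation rate = 2,081.95 / 3,114.66 = 66.84%.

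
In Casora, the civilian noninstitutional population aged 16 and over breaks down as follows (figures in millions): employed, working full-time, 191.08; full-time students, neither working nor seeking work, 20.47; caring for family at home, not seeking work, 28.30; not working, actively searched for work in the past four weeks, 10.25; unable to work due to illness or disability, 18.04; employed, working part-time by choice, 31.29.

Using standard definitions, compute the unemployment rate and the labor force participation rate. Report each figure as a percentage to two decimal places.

Unemployment rate ≈ 4.41%; labor force participation rate ≈ 77.69%.

Employed = 191.08 + 31.29 = 222.37 million.
Unemployed = 10.25 million.
Labor force = 222.37 + 10.25 = 232.62 million.
Not in labor force = 20.47 + 28.30 + 18.04 = 66.81 million (those not working and not actively searching are outside the labor force).
Civilian working-age population = 232.62 + 66.81 = 299.43 million.
Unemployment rate = 10.25 / 232.62 = 4.41%.
Labor force participation rate = 232.62 / 299.43 = 77.69%.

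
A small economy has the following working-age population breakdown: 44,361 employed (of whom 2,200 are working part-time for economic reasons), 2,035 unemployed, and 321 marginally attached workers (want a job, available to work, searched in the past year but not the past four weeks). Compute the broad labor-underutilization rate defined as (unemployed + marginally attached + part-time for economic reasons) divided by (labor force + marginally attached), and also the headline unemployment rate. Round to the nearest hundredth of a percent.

Broad underutilization rate ≈ 9.75%; headline unemployment rate ≈ 4.39%.

Labor force = 44,361 + 2,035 = 46,396.
Numerator = 2,035 + 321 + 2,200 = 4,556.
Denominator = 46,396 + 321 = 46,717.
Broad rate = 4,556 / 46,717 = 9.75%.
Headline unemployment rate = 2,035 / 46,396 = 4.39%.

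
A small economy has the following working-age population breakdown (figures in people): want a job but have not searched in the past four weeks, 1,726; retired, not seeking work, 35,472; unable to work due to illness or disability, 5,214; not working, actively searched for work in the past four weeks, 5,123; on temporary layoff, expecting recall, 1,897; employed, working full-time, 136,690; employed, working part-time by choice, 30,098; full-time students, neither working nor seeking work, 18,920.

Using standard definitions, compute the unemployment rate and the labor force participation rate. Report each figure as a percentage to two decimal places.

Unemployment rate ≈ 4.04%; labor force participation rate ≈ 73.92%.

Employed = 136,690 + 30,098 = 166,788.
Unemployed = 5,123 + 1,897 = 7,020 (jobless and actively searching, or on temporary layoff).
Labor force = 166,788 + 7,020 = 173,808.
Not in labor force = 1,726 + 35,472 + 5,214 + 18,920 = 61,332 (those not working and not actively searching are outside the labor force — including those who want a job but have given up searching).
Civilian working-age population = 173,808 + 61,332 = 235,140.
Unemployment rate = 7,020 / 173,808 = 4.04%.
Labor force participation rate = 173,808 / 235,140 = 73.92%.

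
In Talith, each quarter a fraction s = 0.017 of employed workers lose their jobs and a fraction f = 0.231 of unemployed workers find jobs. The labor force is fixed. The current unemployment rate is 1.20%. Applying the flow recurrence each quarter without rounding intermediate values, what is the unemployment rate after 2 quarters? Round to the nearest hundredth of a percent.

Unemployment rate after two quarters ≈ 3.66%.

With a fixed labor force, u_{t+1} = u_t + s·(1−u_t) − f·u_t = u_t·(1−s−f) + s.
Here 1−s−f = 0.752 and s = 0.017.
u_1 = 0.012000 × 0.752 + 0.017 = 0.026024.
u_2 = 0.026024 × 0.752 + 0.017 = 0.036570.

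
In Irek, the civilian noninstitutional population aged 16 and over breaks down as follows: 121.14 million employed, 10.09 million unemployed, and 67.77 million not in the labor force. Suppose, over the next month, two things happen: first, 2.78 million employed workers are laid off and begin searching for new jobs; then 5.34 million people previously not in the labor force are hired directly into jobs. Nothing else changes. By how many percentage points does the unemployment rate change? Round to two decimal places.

Initially, labor force = 121.14 + 10.09 = 131.23 million, so u = 10.09/131.23 = 7.69%.
After the first change, employed falls and unemployed rises by 2.78; labor force unchanged → E = 118.36, U = 12.87, labor force = 131.23 million.
After the second change, employed and labor force both rise by 5.34; unemployed unchanged → E = 123.70, U = 12.87, labor force = 136.57 million.
New unemployment rate = 12.87 / 136.57 = 9.42%.
Change = 9.42% − 7.69% = +1.73 percentage points.

The unemployment rate changes by +1.73 percentage points.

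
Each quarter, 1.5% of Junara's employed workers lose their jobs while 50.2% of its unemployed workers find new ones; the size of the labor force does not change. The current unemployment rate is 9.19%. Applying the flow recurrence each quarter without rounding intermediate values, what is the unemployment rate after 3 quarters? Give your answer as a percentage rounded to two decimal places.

With a fixed labor force, u_{t+1} = u_t + s·(1−u_t) − f·u_t = u_t·(1−s−f) + s.
Here 1−s−f = 0.483 and s = 0.015.
u_1 = 0.091900 × 0.483 + 0.015 = 0.059388.
u_2 = 0.059388 × 0.483 + 0.015 = 0.043684.
u_3 = 0.043684 × 0.483 + 0.015 = 0.036099.

Unemployment rate after three quarters ≈ 3.61%.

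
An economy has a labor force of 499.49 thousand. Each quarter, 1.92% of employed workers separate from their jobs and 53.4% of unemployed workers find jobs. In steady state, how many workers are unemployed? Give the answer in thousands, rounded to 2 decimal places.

Steady-state unemployment rate u* = s/(s+f) = 1.92/(1.92+53.4) = 0.034707.
Unemployed = u* × labor force = 0.034707 × 499.49 ≈ 17.34 thousand.

About 17.34 thousand are unemployed in steady state.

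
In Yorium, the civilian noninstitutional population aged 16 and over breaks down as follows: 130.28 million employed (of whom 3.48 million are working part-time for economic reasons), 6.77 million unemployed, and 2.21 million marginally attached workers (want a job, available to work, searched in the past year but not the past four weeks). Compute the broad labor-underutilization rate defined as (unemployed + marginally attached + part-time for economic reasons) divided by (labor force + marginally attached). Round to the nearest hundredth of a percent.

Labor force = 130.28 + 6.77 = 137.05 million.
Numerator = 6.77 + 2.21 + 3.48 = 12.46 million.
Denominator = 137.05 + 2.21 = 139.26 million.
Broad rate = 12.46 / 139.26 = 8.95%.

Broad underutilization rate ≈ 8.95%.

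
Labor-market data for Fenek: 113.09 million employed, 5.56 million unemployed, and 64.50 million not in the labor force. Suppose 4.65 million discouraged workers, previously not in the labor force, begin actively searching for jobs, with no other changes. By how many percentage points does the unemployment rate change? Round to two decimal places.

Initially, labor force = 113.09 + 5.56 = 118.65 million, so u = 5.56/118.65 = 4.69%.
After the change, unemployed and labor force both rise by 4.65 → E = 113.09, U = 10.21, labor force = 123.30 million.
New unemployment rate = 10.21 / 123.30 = 8.28%.
Change = 8.28% − 4.69% = +3.59 percentage points.

The unemployment rate changes by +3.59 percentage points.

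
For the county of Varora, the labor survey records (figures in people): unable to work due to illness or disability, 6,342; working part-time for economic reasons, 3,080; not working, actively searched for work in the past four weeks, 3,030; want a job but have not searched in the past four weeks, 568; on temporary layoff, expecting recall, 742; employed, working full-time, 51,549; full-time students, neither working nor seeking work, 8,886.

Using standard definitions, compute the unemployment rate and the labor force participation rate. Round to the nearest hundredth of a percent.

Unemployment rate ≈ 6.46%; labor force participation rate ≈ 78.71%.

Employed = 3,080 + 51,549 = 54,629 (anyone who worked, including part-time for economic reasons, counts as employed).
Unemployed = 3,030 + 742 = 3,772 (jobless and actively searching, or on temporary layoff).
Labor force = 54,629 + 3,772 = 58,401.
Not in labor force = 6,342 + 568 + 8,886 = 15,796 (those not working and not actively searching are outside the labor force — including those who want a job but have given up searching).
Civilian working-age population = 58,401 + 15,796 = 74,197.
Unemployment rate = 3,772 / 58,401 = 6.46%.
Labor force participation rate = 58,401 / 74,197 = 78.71%.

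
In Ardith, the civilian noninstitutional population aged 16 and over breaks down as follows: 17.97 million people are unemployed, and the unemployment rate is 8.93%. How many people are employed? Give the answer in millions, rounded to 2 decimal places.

About 183.26 million are employed.

Labor force = U / u = 17.97 / 0.0893 ≈ 201.23 million.
Employed = labor force − unemployed = 201.23 − 17.97 = 183.26 million.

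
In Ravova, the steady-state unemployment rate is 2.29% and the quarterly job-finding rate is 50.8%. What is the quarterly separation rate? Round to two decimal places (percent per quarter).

Separation rate ≈ 1.19% per quarter.

From u* = s/(s+f): s = u·f/(1−u).
s = 0.0229 × 50.8 / (1 − 0.0229) = 1.1633 / 0.9771 ≈ 1.19% per quarter.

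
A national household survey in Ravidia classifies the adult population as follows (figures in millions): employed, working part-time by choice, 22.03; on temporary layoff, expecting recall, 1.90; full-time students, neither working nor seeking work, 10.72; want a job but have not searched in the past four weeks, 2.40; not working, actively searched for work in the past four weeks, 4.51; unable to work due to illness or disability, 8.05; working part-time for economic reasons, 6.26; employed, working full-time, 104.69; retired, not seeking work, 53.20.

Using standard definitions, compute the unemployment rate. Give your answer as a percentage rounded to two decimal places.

Unemployment rate ≈ 4.60%.

Employed = 22.03 + 6.26 + 104.69 = 132.98 million (anyone who worked, including part-time for economic reasons, counts as employed).
Unemployed = 1.90 + 4.51 = 6.41 million (jobless and actively searching, or on temporary layoff).
Labor force = 132.98 + 6.41 = 139.39 million.
Unemployment rate = 6.41 / 139.39 = 4.60%.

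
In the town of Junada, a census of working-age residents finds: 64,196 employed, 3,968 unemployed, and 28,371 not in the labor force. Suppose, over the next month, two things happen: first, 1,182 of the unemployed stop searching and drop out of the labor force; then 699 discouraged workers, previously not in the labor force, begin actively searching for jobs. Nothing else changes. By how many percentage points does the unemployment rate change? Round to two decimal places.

The unemployment rate changes by −0.67 percentage points.

Initially, labor force = 64,196 + 3,968 = 68,164, so u = 3,968/68,164 = 5.82%.
After the first change, unemployed and labor force both fall by 1,182 → E = 64,196, U = 2,786, labor force = 66,982.
After the second change, unemployed and labor force both rise by 699 → E = 64,196, U = 3,485, labor force = 67,681.
New unemployment rate = 3,485 / 67,681 = 5.15%.
Change = 5.15% − 5.82% = −0.67 percentage points.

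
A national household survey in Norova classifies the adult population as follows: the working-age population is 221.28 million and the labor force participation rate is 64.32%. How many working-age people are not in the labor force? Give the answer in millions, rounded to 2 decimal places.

Share not in the labor force = 1 − 0.6432 = 0.3568.
Not in labor force = 0.3568 × 221.28 ≈ 78.95 million.

About 78.95 million are not in the labor force.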